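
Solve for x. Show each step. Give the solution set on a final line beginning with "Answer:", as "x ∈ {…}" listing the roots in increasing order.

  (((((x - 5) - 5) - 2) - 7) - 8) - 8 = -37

Step 1. [(((((x - 5) - 5) - 2) - 7) - 8) - 8 = -37] add 8: x sits inside (… - 8) ⇒ sub: ((((x - 5) - 5) - 2) - 7) - 8 = -29.
Step 2. [((((x - 5) - 5) - 2) - 7) - 8 = -29] peel the -8: add 8 from each side, so sub: (((x - 5) - 5) - 2) - 7 = -21.
Step 3. [(((x - 5) - 5) - 2) - 7 = -21] add 7: x sits inside (… - 7), so sub: ((x - 5) - 5) - 2 = -14.
Step 4. [((x - 5) - 5) - 2 = -14] 2 comes off first (add 2) ⇒ sub: (x - 5) - 5 = -12.
Step 5. [(x - 5) - 5 = -12] peel the -5: add 5 from each side. So sub: x - 5 = -7.
Step 6. [x - 5 = -7] -5 is outermost — add 5 both sides. So sub: x = -2.

Answer: x ∈ {-2}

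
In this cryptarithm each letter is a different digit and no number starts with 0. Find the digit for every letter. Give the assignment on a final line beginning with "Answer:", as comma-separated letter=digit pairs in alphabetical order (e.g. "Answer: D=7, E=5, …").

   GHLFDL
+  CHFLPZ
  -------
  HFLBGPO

Step 1. [H] H is the leading digit of a 7-digit sum of two 6-digit numbers; the final carry is exactly 1, so H=1.
Step 2. [col 1: L + Z ≡ O (mod 10)] no forcing yet in column 1 (carry-in 0); L=2 is free and consistent — try it, so L=2.
Step 3. [col 1: L + Z ≡ O (mod 10)] column 1 (L + Z ≡ O (mod 10), carry-in 0) doesn't pin O yet; pick O=0 and continue, so O=0.
Step 4. [col 1: L + Z ≡ O (mod 10)] in column 1 we have L+Z≡O with carry-in 0; given L=2, O=0 and digits 0,1,2 already taken and all letters distinct, that pins Z to 8, so Z=8.
Step 5. [col 2: D + P ≡ P (mod 10)] from column 2 (nothing yet, carry-in 1, digits 0,1,2,8 already taken and all letters distinct): D must equal 9 ⇒ D=9.
Step 6. [col 2: D + P ≡ P (mod 10)] column 2 (D + P ≡ P (mod 10), carry-in 1) doesn't pin P yet; pick P=4 and continue, so P=4.
Step 7. [col 3: F + L ≡ G (mod 10)] column 3: given L=2, carry-in 1, and digits 0,1,2,4,8,9 already taken and all letters distinct, F+L≡G (mod 10) forces G=6 ⇒ G=6.
Step 8. [col 3: F + L ≡ G (mod 10)] column 3: given L=2, G=6, carry-in 1, and digits 0,1,2,4,6,8,9 already taken and all letters distinct, F+L≡G (mod 10) forces F=3, so F=3.
Step 9. [col 4: L + F ≡ B (mod 10)] from column 4 (L=2, F=3, carry-in 0, digits 0,1,2,3,4,6,8,9 already taken and all letters distinct): B must equal 5. So B=5.
Step 10. [col 6: G + C ≡ F (mod 10)] in column 6 we have G+C≡F with carry-in 0; given G=6, F=3 and digits 0,1,2,3,4,5,6,8,9 already taken and all letters distinct, that pins C to 7. So C=7.

Answer: B=5, C=7, D=9, F=3, G=6, H=1, L=2, O=0, P=4, Z=8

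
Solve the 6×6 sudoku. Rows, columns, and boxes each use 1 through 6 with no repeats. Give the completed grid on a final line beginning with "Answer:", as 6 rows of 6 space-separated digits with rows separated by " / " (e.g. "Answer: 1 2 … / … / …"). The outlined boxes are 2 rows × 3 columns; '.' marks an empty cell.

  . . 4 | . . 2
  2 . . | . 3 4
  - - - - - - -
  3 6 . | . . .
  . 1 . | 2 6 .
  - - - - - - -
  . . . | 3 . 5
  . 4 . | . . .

Step 1. [r2c2∈{5}] r2c2 is down to just 5. So r2c2=5.
Step 2. [r6c6∈{1,6}] r6c6 is the only open cell in col 6 admitting 6 ⇒ r6c6=6.
Step 3. [r6c4∈{1}] r6c4 has the single candidate 1. So r6c4=1.
Step 4. [r1c5∈{1,5}] across box 2, 1 lands solely at r1c5. So r1c5=1.
Step 5. [r1c1∈{6}] nothing but 6 survives at r1c1, so r1c1=6.
Step 6. [r3c3∈{2,5}] row 3 places 2 nowhere but r3c3. So r3c3=2.
Step 7. [r5c5∈{2,4}] 4 has one home in row 5: r5c5 ⇒ r5c5=4.
Step 8. [r6c1∈{5}] nothing but 5 survives at r6c1 ⇒ r6c1=5.
Step 9. [r5c1∈{1}] r5c1 has the single candidate 1. So r5c1=1.
Step 10. [r3c4∈{4,5}] across row 3, 4 lands solely at r3c4. So r3c4=4.
Step 11. [r1c4∈{5}] r1c4's peers cover all but 5, so r1c4=5.
Step 12. [r4c3∈{5}] nothing but 5 survives at r4c3 ⇒ r4c3=5.
Step 13. [r4c1∈{4}] r4c1's peers cover all but 4, so r4c1=4.
Step 14. [r1c2∈{3}] only 3 remains possible at r1c2. So r1c2=3.
Step 15. [r3c6∈{1}] r3c6 has the single candidate 1. So r3c6=1.
Step 16. [r3c5∈{5}] r3c5 has the single candidate 5 ⇒ r3c5=5.
Step 17. [r6c3∈{3}] r6c3's peers cover all but 3 ⇒ r6c3=3.
Step 18. [r6c5∈{2}] r6c5's peers cover all but 2, so r6c5=2.
Step 19. [r2c3∈{1}] r2c3's peers cover all but 1, so r2c3=1.
Step 20. [r2c4∈{6}] r2c4 is down to just 6, so r2c4=6.
Step 21. [r5c3∈{6}] r5c3 is down to just 6. So r5c3=6.
Step 22. [r5c2∈{2}] r5c2 is down to just 2, so r5c2=2.
Step 23. [r4c6∈{3}] nothing but 3 survives at r4c6 ⇒ r4c6=3.

Answer: 6 3 4 5 1 2 / 2 5 1 6 3 4 / 3 6 2 4 5 1 / 4 1 5 2 6 3 / 1 2 6 3 4 5 / 5 4 3 1 2 6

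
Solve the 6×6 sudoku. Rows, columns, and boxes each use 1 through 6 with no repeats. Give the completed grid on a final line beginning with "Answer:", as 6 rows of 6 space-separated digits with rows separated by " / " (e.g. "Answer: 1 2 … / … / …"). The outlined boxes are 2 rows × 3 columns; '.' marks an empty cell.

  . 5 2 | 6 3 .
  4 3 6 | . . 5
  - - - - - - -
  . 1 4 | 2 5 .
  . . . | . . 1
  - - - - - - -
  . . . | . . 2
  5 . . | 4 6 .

Step 1. [r5c5∈{1}] r5c5's peers cover all but 1, so r5c5=1.
Step 2. [r5c3∈{3}] r5c3 has the single candidate 3, so r5c3=3.
Step 3. [r5c1∈{6}] r5c1 is down to just 6. So r5c1=6.
Step 4. [r4c1∈{2,3}] col 1 places 2 nowhere but r4c1 ⇒ r4c1=2.
Step 5. [r3c6∈{3,6}] across row 3, 6 lands solely at r3c6. So r3c6=6.
Step 6. [r2c4∈{1}] r2c4 has the single candidate 1. So r2c4=1.
Step 7. [r4c3∈{5}] r4c3's peers cover all but 5, so r4c3=5.
Step 8. [r4c2∈{6}] r4c2's peers cover all but 6. So r4c2=6.
Step 9. [r6c3∈{1}] nothing but 1 survives at r6c3. So r6c3=1.
Step 10. [r2c5∈{2}] nothing but 2 survives at r2c5. So r2c5=2.
Step 11. [r3c1∈{3}] r3c1 has the single candidate 3, so r3c1=3.
Step 12. [r4c5∈{4}] r4c5 is down to just 4 ⇒ r4c5=4.
Step 13. [r5c2∈{4}] nothing but 4 survives at r5c2, so r5c2=4.
Step 14. [r1c1∈{1}] nothing but 1 survives at r1c1 ⇒ r1c1=1.
Step 15. [r1c6∈{4}] only 4 remains possible at r1c6, so r1c6=4.
Step 16. [r6c6∈{3}] r6c6 has the single candidate 3. So r6c6=3.
Step 17. [r6c2∈{2}] r6c2 is down to just 2, so r6c2=2.
Step 18. [r4c4∈{3}] r4c4 has the single candidate 3. So r4c4=3.
Step 19. [r5c4∈{5}] only 5 remains possible at r5c4. So r5c4=5.

Answer: 1 5 2 6 3 4 / 4 3 6 1 2 5 / 3 1 4 2 5 6 / 2 6 5 3 4 1 / 6 4 3 5 1 2 / 5 2 1 4 6 3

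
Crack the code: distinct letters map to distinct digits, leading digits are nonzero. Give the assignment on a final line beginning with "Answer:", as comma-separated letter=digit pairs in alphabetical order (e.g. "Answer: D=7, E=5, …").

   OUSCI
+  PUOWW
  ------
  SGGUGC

Step 1. [col 1: I + W ≡ C (mod 10)] no forcing yet in column 1 (carry-in 0); W=8 is free and consistent — try it ⇒ W=8.
Step 2. [S] adding two 5-digit numbers gives at most 5+1 digits, and here it does — S is that final carry and must be 1 ⇒ S=1.
Step 3. [col 1: I + W ≡ C (mod 10)] I=5 is one option consistent with column 1 (I + W ≡ C (mod 10), carry-in 0) — take it. So I=5.
Step 4. [col 1: I + W ≡ C (mod 10)] column 1: given I=5, W=8, carry-in 0, and digits 1,5,8 already taken and all letters distinct, I+W≡C (mod 10) forces C=3 ⇒ C=3.
Step 5. [col 2: C + W ≡ G (mod 10)] in column 2 we have C+W≡G with carry-in 1; given C=3, W=8 and digits 1,3,5,8 already taken and all letters distinct, that pins G to 2 ⇒ G=2.
Step 6. [col 3: S + O ≡ U (mod 10)] no forcing yet in column 3 (carry-in 1); U=6 is free and consistent — try it. So U=6.
Step 7. [col 3: S + O ≡ U (mod 10)] in column 3 we have S+O≡U with carry-in 1; given S=1, U=6 and digits 1,2,3,5,6,8 already taken and all letters distinct, that pins O to 4, so O=4.
Step 8. [col 5: O + P ≡ G (mod 10)] column 5: given O=4, G=2, carry-in 1, and digits 1,2,3,4,5,6,8 already taken and all letters distinct, O+P≡G (mod 10) forces P=7. So P=7.

Answer: C=3, G=2, I=5, O=4, P=7, S=1, U=6, W=8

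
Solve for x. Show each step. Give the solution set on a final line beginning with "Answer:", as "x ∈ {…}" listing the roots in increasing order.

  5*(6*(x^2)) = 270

Step 1. [5*(6*(x^2)) = 270] divide by the outer 5 ⇒ div: 6*(x^2) = 54.
Step 2. [6*(x^2) = 54] 6·(inner) — divide through by 6, so div: x^2 = 9.
Step 3. [x^2 = 9] LHS squared, RHS 9 ≥ 0: apply √ (±), so sqrt: x = 3 or -3.

Answer: x ∈ {-3, 3}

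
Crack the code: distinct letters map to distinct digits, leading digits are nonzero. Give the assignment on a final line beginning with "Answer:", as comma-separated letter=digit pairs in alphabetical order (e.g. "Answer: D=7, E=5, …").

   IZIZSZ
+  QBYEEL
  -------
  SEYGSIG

Step 1. [col 1: Z + L ≡ G (mod 10)] column 1 (Z + L ≡ G (mod 10), carry-in 0) doesn't pin Z yet; pick Z=7 and continue, so Z=7.
Step 2. [col 1: Z + L ≡ G (mod 10)] column 1 (Z + L ≡ G (mod 10), carry-in 0) doesn't pin L yet; pick L=2 and continue. So L=2.
Step 3. [S] adding two 6-digit numbers gives at most 6+1 digits, and here it does — S is that final carry and must be 1. So S=1.
Step 4. [col 1: Z + L ≡ G (mod 10)] in column 1 we have Z+L≡G with carry-in 0; given Z=7, L=2 and digits 1,2,7 already taken and all letters distinct, that pins G to 9. So G=9.
Step 5. [col 2: S + E ≡ I (mod 10)] column 2 (S + E ≡ I (mod 10), carry-in 0) doesn't pin I yet; pick I=5 and continue ⇒ I=5.
Step 6. [col 2: S + E ≡ I (mod 10)] from column 2 (S=1, I=5, carry-in 0, digits 1,2,5,7,9 already taken and all letters distinct): E must equal 4, so E=4.
Step 7. [col 4: I + Y ≡ G (mod 10)] from column 4 (I=5, G=9, carry-in 1, digits 1,2,4,5,7,9 already taken and all letters distinct): Y must equal 3 ⇒ Y=3.
Step 8. [col 5: Z + B ≡ Y (mod 10)] column 5 reads Z+B+carry(0)=Y with Z=7, Y=3; with digits 1,2,3,4,5,7,9 already taken and all letters distinct, the only value for B is 6. So B=6.
Step 9. [col 6: I + Q ≡ E (mod 10)] in column 6 we have I+Q≡E with carry-in 1; given I=5, E=4 and digits 1,2,3,4,5,6,7,9 already taken and all letters distinct, that pins Q to 8. So Q=8.

Answer: B=6, E=4, G=9, I=5, L=2, Q=8, S=1, Y=3, Z=7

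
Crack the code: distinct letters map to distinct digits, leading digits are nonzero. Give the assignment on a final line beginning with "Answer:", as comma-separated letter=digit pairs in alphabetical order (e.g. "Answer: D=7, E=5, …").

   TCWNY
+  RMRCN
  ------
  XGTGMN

Step 1. [col 1: Y + N ≡ N (mod 10)] column 1: given nothing yet, carry-in 0, and all letters distinct, none taken yet, Y+N≡N (mod 10) forces Y=0 ⇒ Y=0.
Step 2. [col 1: Y + N ≡ N (mod 10)] N=9 is one option consistent with column 1 (Y + N ≡ N (mod 10), carry-in 0) — take it, so N=9.
Step 3. [col 2: N + C ≡ M (mod 10)] C=3 is one option consistent with column 2 (N + C ≡ M (mod 10), carry-in 0) — take it. So C=3.
Step 4. [col 2: N + C ≡ M (mod 10)] from column 2 (N=9, C=3, carry-in 0, digits 0,3,9 already taken and all letters distinct): M must equal 2. So M=2.
Step 5. [col 3: W + R ≡ G (mod 10)] no forcing yet in column 3 (carry-in 1); R=8 is free and consistent — try it. So R=8.
Step 6. [col 3: W + R ≡ G (mod 10)] G=4 is one option consistent with column 3 (W + R ≡ G (mod 10), carry-in 1) — take it ⇒ G=4.
Step 7. [col 3: W + R ≡ G (mod 10)] column 3 reads W+R+carry(1)=G with R=8, G=4; with digits 0,2,3,4,8,9 already taken and all letters distinct, the only value for W is 5. So W=5.
Step 8. [X] adding two 5-digit numbers gives at most 5+1 digits, and here it does — X is that final carry and must be 1 ⇒ X=1.
Step 9. [col 4: C + M ≡ T (mod 10)] from column 4 (C=3, M=2, carry-in 1, digits 0,1,2,3,4,5,8,9 already taken and all letters distinct): T must equal 6 ⇒ T=6.

Answer: C=3, G=4, M=2, N=9, R=8, T=6, W=5, X=1, Y=0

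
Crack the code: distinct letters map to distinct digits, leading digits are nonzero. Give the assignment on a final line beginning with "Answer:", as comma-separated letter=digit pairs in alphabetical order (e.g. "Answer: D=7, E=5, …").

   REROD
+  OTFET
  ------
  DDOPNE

Step 1. [col 1: D + T ≡ E (mod 10)] no forcing yet in column 1 (carry-in 0); E=9 is free and consistent — try it ⇒ E=9.
Step 2. [col 1: D + T ≡ E (mod 10)] D=1 is one option consistent with column 1 (D + T ≡ E (mod 10), carry-in 0) — take it ⇒ D=1.
Step 3. [col 1: D + T ≡ E (mod 10)] column 1: given D=1, E=9, carry-in 0, and digits 1,9 already taken and all letters distinct, D+T≡E (mod 10) forces T=8 ⇒ T=8.
Step 4. [col 2: O + E ≡ N (mod 10)] no forcing yet in column 2 (carry-in 0); O=7 is free and consistent — try it ⇒ O=7.
Step 5. [col 2: O + E ≡ N (mod 10)] column 2 reads O+E+carry(0)=N with O=7, E=9; with digits 1,7,8,9 already taken and all letters distinct, the only value for N is 6, so N=6.
Step 6. [col 3: R + F ≡ P (mod 10)] R=3 is one option consistent with column 3 (R + F ≡ P (mod 10), carry-in 1) — take it ⇒ R=3.
Step 7. [col 3: R + F ≡ P (mod 10)] in column 3 we have R+F≡P with carry-in 1; given R=3 and digits 1,3,6,7,8,9 already taken and all letters distinct, that pins P to 4. So P=4.
Step 8. [col 3: R + F ≡ P (mod 10)] column 3 reads R+F+carry(1)=P with R=3, P=4; with digits 1,3,4,6,7,8,9 already taken and all letters distinct, the only value for F is 0. So F=0.

Answer: D=1, E=9, F=0, N=6, O=7, P=4, R=3, T=8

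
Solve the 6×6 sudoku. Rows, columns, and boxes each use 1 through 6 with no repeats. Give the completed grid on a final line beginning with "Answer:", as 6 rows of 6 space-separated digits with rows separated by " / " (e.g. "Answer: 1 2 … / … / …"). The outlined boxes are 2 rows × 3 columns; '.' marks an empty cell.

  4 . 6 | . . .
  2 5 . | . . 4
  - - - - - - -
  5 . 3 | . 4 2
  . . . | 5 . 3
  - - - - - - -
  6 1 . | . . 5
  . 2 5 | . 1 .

Step 1. [r4c5∈{6}] r4c5's peers cover all but 6 ⇒ r4c5=6.
Step 2. [r2c5∈{3}] r2c5 has the single candidate 3, so r2c5=3.
Step 3. [r6c4∈{3,4,6}] r6c4 is the only open cell in row 6 admitting 4. So r6c4=4.
Step 4. [r2c3∈{1}] r2c3 is down to just 1. So r2c3=1.
Step 5. [r5c5∈{2}] r5c5's peers cover all but 2 ⇒ r5c5=2.
Step 6. [r1c6∈{1}] nothing but 1 survives at r1c6 ⇒ r1c6=1.
Step 7. [r4c2∈{4}] r4c2 is down to just 4 ⇒ r4c2=4.
Step 8. [r6c1∈{3}] r6c1 is down to just 3, so r6c1=3.
Step 9. [r1c5∈{5}] r1c5 is down to just 5 ⇒ r1c5=5.
Step 10. [r5c3∈{4}] r5c3 has the single candidate 4, so r5c3=4.
Step 11. [r3c2∈{6}] only 6 remains possible at r3c2. So r3c2=6.
Step 12. [r1c4∈{2}] only 2 remains possible at r1c4 ⇒ r1c4=2.
Step 13. [r5c4∈{3}] r5c4 is down to just 3. So r5c4=3.
Step 14. [r4c3∈{2}] only 2 remains possible at r4c3. So r4c3=2.
Step 15. [r4c1∈{1}] nothing but 1 survives at r4c1, so r4c1=1.
Step 16. [r2c4∈{6}] r2c4 has the single candidate 6, so r2c4=6.
Step 17. [r6c6∈{6}] r6c6 is down to just 6. So r6c6=6.
Step 18. [r3c4∈{1}] only 1 remains possible at r3c4 ⇒ r3c4=1.
Step 19. [r1c2∈{3}] only 3 remains possible at r1c2 ⇒ r1c2=3.

Answer: 4 3 6 2 5 1 / 2 5 1 6 3 4 / 5 6 3 1 4 2 / 1 4 2 5 6 3 / 6 1 4 3 2 5 / 3 2 5 4 1 6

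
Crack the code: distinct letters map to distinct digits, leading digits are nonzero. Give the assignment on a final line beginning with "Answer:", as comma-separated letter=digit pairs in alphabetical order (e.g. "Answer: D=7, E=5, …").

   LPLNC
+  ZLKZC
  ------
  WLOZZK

Step 1. [col 1: C + C ≡ K (mod 10)] several values work for C in column 1 (C + C ≡ K (mod 10), carry-in 0); try C=2 ⇒ C=2.
Step 2. [W] adding two 5-digit numbers gives at most 5+1 digits, and here it does — W is that final carry and must be 1 ⇒ W=1.
Step 3. [col 1: C + C ≡ K (mod 10)] from column 1 (C=2, carry-in 0, digits 1,2 already taken and all letters distinct): K must equal 4 ⇒ K=4.
Step 4. [col 2: N + Z ≡ Z (mod 10)] column 2: given nothing yet, carry-in 0, and digits 1,2,4 already taken and all letters distinct, N+Z≡Z (mod 10) forces N=0 ⇒ N=0.
Step 5. [col 2: N + Z ≡ Z (mod 10)] Z=9 is one option consistent with column 2 (N + Z ≡ Z (mod 10), carry-in 0) — take it. So Z=9.
Step 6. [col 3: L + K ≡ Z (mod 10)] from column 3 (K=4, Z=9, carry-in 0, digits 0,1,2,4,9 already taken and all letters distinct): L must equal 5, so L=5.
Step 7. [col 4: P + L ≡ O (mod 10)] P=8 is one option consistent with column 4 (P + L ≡ O (mod 10), carry-in 0) — take it, so P=8.
Step 8. [col 4: P + L ≡ O (mod 10)] from column 4 (P=8, L=5, carry-in 0, digits 0,1,2,4,5,8,9 already taken and all letters distinct): O must equal 3. So O=3.

Answer: C=2, K=4, L=5, N=0, O=3, P=8, W=1, Z=9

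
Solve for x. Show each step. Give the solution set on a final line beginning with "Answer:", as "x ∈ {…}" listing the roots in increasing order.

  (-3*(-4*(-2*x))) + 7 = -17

Step 1. [(-3*(-4*(-2*x))) + 7 = -17] 7 comes off first (subtract 7). So sub: -3*(-4*(-2*x)) = -24.
Step 2. [-3*(-4*(-2*x)) = -24] -3·(inner) — divide through by -3, so div: -4*(-2*x) = 8.
Step 3. [-4*(-2*x) = 8] divide by the outer -4, so div: -2*x = -2.
Step 4. [-2*x = -2] divide by the outer -2, so div: x = 1.

Answer: x ∈ {1}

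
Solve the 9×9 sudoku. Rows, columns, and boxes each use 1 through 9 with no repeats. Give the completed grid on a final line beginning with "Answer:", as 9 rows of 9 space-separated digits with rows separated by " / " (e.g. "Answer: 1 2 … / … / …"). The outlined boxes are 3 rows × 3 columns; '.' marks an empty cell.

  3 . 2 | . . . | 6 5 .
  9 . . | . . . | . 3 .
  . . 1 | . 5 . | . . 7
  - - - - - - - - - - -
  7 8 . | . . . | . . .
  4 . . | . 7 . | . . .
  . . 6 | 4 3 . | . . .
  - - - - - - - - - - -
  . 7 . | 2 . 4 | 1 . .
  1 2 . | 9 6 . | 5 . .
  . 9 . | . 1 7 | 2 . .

Step 1. [r7c5∈{8}] r7c5 has the single candidate 8 ⇒ r7c5=8.
Step 2. [r5c2∈{1,3,5}] across col 2, 3 lands solely at r5c2, so r5c2=3.
Step 3. [r1c2∈{4}] r1c2 has the single candidate 4. So r1c2=4.
Step 4. [r9c4∈{3,5}] r9c4 is the only open cell in box 8 admitting 5. So r9c4=5.
Step 5. [r1c5∈{9}] only 9 remains possible at r1c5, so r1c5=9.
Step 6. [r4c5∈{2}] only 2 remains possible at r4c5, so r4c5=2.
Step 7. [r6c2∈{1,5}] 1 has one home in col 2: r6c2. So r6c2=1.
Step 8. [r3c2∈{6}] nothing but 6 survives at r3c2, so r3c2=6.
Step 9. [r3c1∈{8}] r3c1's peers cover all but 8. So r3c1=8.
Step 10. [r4c7∈{3,4,9}] in col 7, 3 fits only at r4c7, so r4c7=3.
Step 11. [r9c1∈{6}] r9c1 has the single candidate 6 ⇒ r9c1=6.
Step 12. [r8c8∈{4,7,8}] in row 8, 7 fits only at r8c8, so r8c8=7.
Step 13. [r1c4∈{1,7,8}] 7 has one home in row 1: r1c4. So r1c4=7.
Step 14. [r6c1∈{2,5}] 2 has one home in col 1: r6c1, so r6c1=2.
Step 15. [r8c6∈{3}] only 3 remains possible at r8c6. So r8c6=3.
Step 16. [r2c5∈{4}] r2c5 has the single candidate 4. So r2c5=4.
Step 17. [r2c7∈{8}] only 8 remains possible at r2c7. So r2c7=8.
Step 18. [r5c7∈{9}] r5c7's peers cover all but 9. So r5c7=9.
Step 19. [r5c4∈{1,6,8}] 8 has one home in col 4: r5c4 ⇒ r5c4=8.
Step 20. [r5c3∈{5}] r5c3 has the single candidate 5. So r5c3=5.
Step 21. [r1c9∈{1}] r1c9's peers cover all but 1, so r1c9=1.
Step 22. [r2c9∈{2}] only 2 remains possible at r2c9 ⇒ r2c9=2.
Step 23. [r5c9∈{6}] nothing but 6 survives at r5c9. So r5c9=6.
Step 24. [r5c6∈{1}] r5c6 is down to just 1 ⇒ r5c6=1.
Step 25. [r7c9∈{3,9}] r7c9 is the only open cell in col 9 admitting 9 ⇒ r7c9=9.
Step 26. [r9c9∈{3,4,8}] in col 9, 3 fits only at r9c9 ⇒ r9c9=3.
Step 27. [r4c4∈{6}] nothing but 6 survives at r4c4 ⇒ r4c4=6.
Step 28. [r6c8∈{8}] r6c8's peers cover all but 8. So r6c8=8.
Step 29. [r9c8∈{4}] r9c8 is down to just 4 ⇒ r9c8=4.
Step 30. [r6c9∈{5}] only 5 remains possible at r6c9, so r6c9=5.
Step 31. [r6c6∈{9}] only 9 remains possible at r6c6, so r6c6=9.
Step 32. [r8c3∈{4,8}] 4 has one home in row 8: r8c3 ⇒ r8c3=4.
Step 33. [r2c4∈{1}] only 1 remains possible at r2c4. So r2c4=1.
Step 34. [r4c8∈{1}] r4c8 has the single candidate 1. So r4c8=1.
Step 35. [r2c3∈{7}] only 7 remains possible at r2c3 ⇒ r2c3=7.
Step 36. [r5c8∈{2}] only 2 remains possible at r5c8. So r5c8=2.
Step 37. [r7c8∈{6}] r7c8 has the single candidate 6, so r7c8=6.
Step 38. [r7c1∈{5}] r7c1 is down to just 5, so r7c1=5.
Step 39. [r7c3∈{3}] r7c3 has the single candidate 3, so r7c3=3.
Step 40. [r8c9∈{8}] r8c9 is down to just 8 ⇒ r8c9=8.
Step 41. [r6c7∈{7}] only 7 remains possible at r6c7. So r6c7=7.
Step 42. [r4c9∈{4}] r4c9 has the single candidate 4 ⇒ r4c9=4.
Step 43. [r1c6∈{8}] r1c6 has the single candidate 8 ⇒ r1c6=8.
Step 44. [r2c2∈{5}] r2c2 has the single candidate 5. So r2c2=5.
Step 45. [r9c3∈{8}] only 8 remains possible at r9c3 ⇒ r9c3=8.
Step 46. [r3c6∈{2}] r3c6's peers cover all but 2 ⇒ r3c6=2.
Step 47. [r3c4∈{3}] r3c4's peers cover all but 3 ⇒ r3c4=3.
Step 48. [r4c6∈{5}] r4c6 has the single candidate 5. So r4c6=5.
Step 49. [r3c7∈{4}] r3c7 has the single candidate 4, so r3c7=4.
Step 50. [r2c6∈{6}] only 6 remains possible at r2c6 ⇒ r2c6=6.
Step 51. [r3c8∈{9}] only 9 remains possible at r3c8. So r3c8=9.
Step 52. [r4c3∈{9}] only 9 remains possible at r4c3, so r4c3=9.

Answer: 3 4 2 7 9 8 6 5 1 / 9 5 7 1 4 6 8 3 2 / 8 6 1 3 5 2 4 9 7 / 7 8 9 6 2 5 3 1 4 / 4 3 5 8 7 1 9 2 6 / 2 1 6 4 3 9 7 8 5 / 5 7 3 2 8 4 1 6 9 / 1 2 4 9 6 3 5 7 8 / 6 9 8 5 1 7 2 4 3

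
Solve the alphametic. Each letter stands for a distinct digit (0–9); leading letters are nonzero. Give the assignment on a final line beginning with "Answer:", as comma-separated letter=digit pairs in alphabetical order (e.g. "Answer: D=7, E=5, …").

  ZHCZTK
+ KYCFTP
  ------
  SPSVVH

Step 1. [col 1: K + P ≡ H (mod 10)] column 1 (K + P ≡ H (mod 10), carry-in 0) doesn't pin P yet; pick P=9 and continue ⇒ P=9.
Step 2. [col 1: K + P ≡ H (mod 10)] H=1 is one option consistent with column 1 (K + P ≡ H (mod 10), carry-in 0) — take it, so H=1.
Step 3. [col 1: K + P ≡ H (mod 10)] column 1 reads K+P+carry(0)=H with P=9, H=1; with digits 1,9 already taken and all letters distinct, the only value for K is 2, so K=2.
Step 4. [col 2: T + T ≡ V (mod 10)] column 2 (T + T ≡ V (mod 10), carry-in 1) doesn't pin T yet; pick T=7 and continue. So T=7.
Step 5. [col 2: T + T ≡ V (mod 10)] in column 2 we have T+T≡V with carry-in 1; given T=7 and digits 1,2,7,9 already taken and all letters distinct, that pins V to 5. So V=5.
Step 6. [col 3: Z + F ≡ V (mod 10)] column 3 (Z + F ≡ V (mod 10), carry-in 1) doesn't pin Z yet; pick Z=4 and continue, so Z=4.
Step 7. [col 3: Z + F ≡ V (mod 10)] column 3 reads Z+F+carry(1)=V with Z=4, V=5; with digits 1,2,4,5,7,9 already taken and all letters distinct, the only value for F is 0, so F=0.
Step 8. [col 4: C + C ≡ S (mod 10)] in column 4 we have C+C≡S with carry-in 0; given nothing yet and digits 0,1,2,4,5,7,9 already taken and all letters distinct, that pins S to 6 ⇒ S=6.
Step 9. [col 4: C + C ≡ S (mod 10)] C=3 is one option consistent with column 4 (C + C ≡ S (mod 10), carry-in 0) — take it, so C=3.
Step 10. [col 5: H + Y ≡ P (mod 10)] column 5: given H=1, P=9, carry-in 0, and digits 0,1,2,3,4,5,6,7,9 already taken and all letters distinct, H+Y≡P (mod 10) forces Y=8, so Y=8.

Answer: C=3, F=0, H=1, K=2, P=9, S=6, T=7, V=5, Y=8, Z=4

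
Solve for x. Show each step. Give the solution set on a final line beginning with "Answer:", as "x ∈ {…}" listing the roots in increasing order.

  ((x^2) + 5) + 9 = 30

Step 1. [((x^2) + 5) + 9 = 30] +9 is outermost — subtract 9 both sides. So sub: (x^2) + 5 = 21.
Step 2. [(x^2) + 5 = 21] the outer +5 inverts by subtracting 5, so sub: x^2 = 16.
Step 3. [x^2 = 16] √ both sides: 16 ≥ 0 gives two branches, so sqrt: x = 4 or -4.

Answer: x ∈ {-4, 4}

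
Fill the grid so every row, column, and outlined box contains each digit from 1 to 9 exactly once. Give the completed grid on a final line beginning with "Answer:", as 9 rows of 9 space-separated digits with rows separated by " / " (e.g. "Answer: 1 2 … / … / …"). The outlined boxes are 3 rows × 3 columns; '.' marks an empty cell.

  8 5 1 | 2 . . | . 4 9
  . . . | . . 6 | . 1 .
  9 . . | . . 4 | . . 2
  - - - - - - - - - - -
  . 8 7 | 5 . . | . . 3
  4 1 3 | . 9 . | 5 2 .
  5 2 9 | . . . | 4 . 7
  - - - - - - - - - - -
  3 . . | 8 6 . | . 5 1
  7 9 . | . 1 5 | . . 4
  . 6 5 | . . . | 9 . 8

Step 1. [r8c4∈{3}] r8c4's peers cover all but 3. So r8c4=3.
Step 2. [r1c7∈{3,6,7}] r1c7 is the only open cell in row 1 admitting 6, so r1c7=6.
Step 3. [r3c5∈{3,5,7,8}] in row 3, 5 fits only at r3c5, so r3c5=5.
Step 4. [r2c5∈{3,7,8}] box 2 places 8 nowhere but r2c5. So r2c5=8.
Step 5. [r6c8∈{6,8}] box 6 places 8 nowhere but r6c8. So r6c8=8.
Step 6. [r8c7∈{2}] only 2 remains possible at r8c7. So r8c7=2.
Step 7. [r7c7∈{7}] r7c7 is down to just 7 ⇒ r7c7=7.
Step 8. [r2c7∈{3}] r2c7 is down to just 3 ⇒ r2c7=3.
Step 9. [r2c1∈{2}] r2c1's peers cover all but 2, so r2c1=2.
Step 10. [r7c3∈{2,4}] in col 3, 2 fits only at r7c3, so r7c3=2.
Step 11. [r6c5∈{3}] only 3 remains possible at r6c5, so r6c5=3.
Step 12. [r1c5∈{7}] r1c5's peers cover all but 7. So r1c5=7.
Step 13. [r6c4∈{1,6}] in row 6, 6 fits only at r6c4 ⇒ r6c4=6.
Step 14. [r2c2∈{4,7}] across row 2, 7 lands solely at r2c2, so r2c2=7.
Step 15. [r4c5∈{2,4}] across row 4, 4 lands solely at r4c5, so r4c5=4.
Step 16. [r5c4∈{7}] nothing but 7 survives at r5c4, so r5c4=7.
Step 17. [r4c6∈{1,2}] in row 4, 2 fits only at r4c6, so r4c6=2.
Step 18. [r4c1∈{6}] nothing but 6 survives at r4c1 ⇒ r4c1=6.
Step 19. [r7c6∈{9}] r7c6 is down to just 9, so r7c6=9.
Step 20. [r6c6∈{1}] r6c6 is down to just 1, so r6c6=1.
Step 21. [r4c7∈{1}] r4c7's peers cover all but 1. So r4c7=1.
Step 22. [r3c8∈{7}] only 7 remains possible at r3c8 ⇒ r3c8=7.
Step 23. [r9c6∈{7}] r9c6 has the single candidate 7, so r9c6=7.
Step 24. [r5c6∈{8}] r5c6's peers cover all but 8 ⇒ r5c6=8.
Step 25. [r9c5∈{2}] r9c5 has the single candidate 2. So r9c5=2.
Step 26. [r4c8∈{9}] only 9 remains possible at r4c8. So r4c8=9.
Step 27. [r3c7∈{8}] r3c7 is down to just 8 ⇒ r3c7=8.
Step 28. [r9c1∈{1}] r9c1's peers cover all but 1. So r9c1=1.
Step 29. [r3c4∈{1}] r3c4 has the single candidate 1 ⇒ r3c4=1.
Step 30. [r2c3∈{4}] r2c3 is down to just 4 ⇒ r2c3=4.
Step 31. [r1c6∈{3}] r1c6 is down to just 3 ⇒ r1c6=3.
Step 32. [r9c4∈{4}] nothing but 4 survives at r9c4, so r9c4=4.
Step 33. [r2c4∈{9}] nothing but 9 survives at r2c4, so r2c4=9.
Step 34. [r8c3∈{8}] r8c3 is down to just 8. So r8c3=8.
Step 35. [r2c9∈{5}] only 5 remains possible at r2c9, so r2c9=5.
Step 36. [r5c9∈{6}] r5c9 is down to just 6, so r5c9=6.
Step 37. [r8c8∈{6}] r8c8 has the single candidate 6. So r8c8=6.
Step 38. [r3c2∈{3}] only 3 remains possible at r3c2, so r3c2=3.
Step 39. [r9c8∈{3}] r9c8 is down to just 3, so r9c8=3.
Step 40. [r7c2∈{4}] r7c2 has the single candidate 4. So r7c2=4.
Step 41. [r3c3∈{6}] nothing but 6 survives at r3c3, so r3c3=6.

Answer: 8 5 1 2 7 3 6 4 9 / 2 7 4 9 8 6 3 1 5 / 9 3 6 1 5 4 8 7 2 / 6 8 7 5 4 2 1 9 3 / 4 1 3 7 9 8 5 2 6 / 5 2 9 6 3 1 4 8 7 / 3 4 2 8 6 9 7 5 1 / 7 9 8 3 1 5 2 6 4 / 1 6 5 4 2 7 9 3 8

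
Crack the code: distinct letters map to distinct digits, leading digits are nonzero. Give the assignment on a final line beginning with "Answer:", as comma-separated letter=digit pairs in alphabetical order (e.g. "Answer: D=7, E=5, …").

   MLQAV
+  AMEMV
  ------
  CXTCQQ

Step 1. [col 1: V + V ≡ Q (mod 10)] column 1 (V + V ≡ Q (mod 10), carry-in 0) doesn't pin V yet; pick V=7 and continue ⇒ V=7.
Step 2. [col 1: V + V ≡ Q (mod 10)] in column 1 we have V+V≡Q with carry-in 0; given V=7 and digits 7 already taken and all letters distinct, that pins Q to 4, so Q=4.
Step 3. [col 2: A + M ≡ Q (mod 10)] no forcing yet in column 2 (carry-in 1); A=5 is free and consistent — try it ⇒ A=5.
Step 4. [C] the sum has 6 digits but both addends have 5; that extra leading digit C is the final carry, namely 1, so C=1.
Step 5. [col 2: A + M ≡ Q (mod 10)] from column 2 (A=5, Q=4, carry-in 1, digits 1,4,5,7 already taken and all letters distinct): M must equal 8, so M=8.
Step 6. [col 3: Q + E ≡ C (mod 10)] column 3 reads Q+E+carry(1)=C with Q=4, C=1; with digits 1,4,5,7,8 already taken and all letters distinct, the only value for E is 6. So E=6.
Step 7. [col 4: L + M ≡ T (mod 10)] several values work for T in column 4 (L + M ≡ T (mod 10), carry-in 1); try T=9, so T=9.
Step 8. [col 4: L + M ≡ T (mod 10)] in column 4 we have L+M≡T with carry-in 1; given M=8, T=9 and digits 1,4,5,6,7,8,9 already taken and all letters distinct, that pins L to 0, so L=0.
Step 9. [col 5: M + A ≡ X (mod 10)] column 5: given M=8, A=5, carry-in 0, and digits 0,1,4,5,6,7,8,9 already taken and all letters distinct, M+A≡X (mod 10) forces X=3. So X=3.

Answer: A=5, C=1, E=6, L=0, M=8, Q=4, T=9, V=7, X=3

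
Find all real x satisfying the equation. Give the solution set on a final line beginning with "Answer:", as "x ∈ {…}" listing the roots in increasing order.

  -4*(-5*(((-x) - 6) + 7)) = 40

Step 1. [-4*(-5*(((-x) - 6) + 7)) = 40] leading coefficient -4: divide by -4. So div: -5*(((-x) - 6) + 7) = -10.
Step 2. [-5*(((-x) - 6) + 7) = -10] -5 out front; divide by -5. So div: ((-x) - 6) + 7 = 2.
Step 3. [((-x) - 6) + 7 = 2] subtract 7: x sits inside (… + 7) ⇒ sub: (-x) - 6 = -5.
Step 4. [(-x) - 6 = -5] -6 is outermost — add 6 both sides ⇒ sub: -x = 1.
Step 5. [-x = 1] flip signs both sides ⇒ neg: x = -1.

Answer: x ∈ {-1}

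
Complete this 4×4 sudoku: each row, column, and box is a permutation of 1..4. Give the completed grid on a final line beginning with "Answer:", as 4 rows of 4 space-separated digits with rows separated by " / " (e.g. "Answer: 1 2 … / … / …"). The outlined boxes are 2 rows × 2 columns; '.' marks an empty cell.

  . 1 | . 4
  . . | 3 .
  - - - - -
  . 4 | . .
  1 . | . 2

Step 1. [r3c1∈{2,3}] row 3 places 2 nowhere but r3c1, so r3c1=2.
Step 2. [r3c4∈{1,3}] 3 has one home in row 3: r3c4 ⇒ r3c4=3.
Step 3. [r4c3∈{4}] only 4 remains possible at r4c3 ⇒ r4c3=4.
Step 4. [r2c2∈{2}] r2c2's peers cover all but 2 ⇒ r2c2=2.
Step 5. [r3c3∈{1}] r3c3 has the single candidate 1, so r3c3=1.
Step 6. [r2c4∈{1}] r2c4 has the single candidate 1 ⇒ r2c4=1.
Step 7. [r1c1∈{3}] r1c1's peers cover all but 3 ⇒ r1c1=3.
Step 8. [r1c3∈{2}] r1c3 has the single candidate 2 ⇒ r1c3=2.
Step 9. [r2c1∈{4}] r2c1 has the single candidate 4. So r2c1=4.
Step 10. [r4c2∈{3}] only 3 remains possible at r4c2 ⇒ r4c2=3.

Answer: 3 1 2 4 / 4 2 3 1 / 2 4 1 3 / 1 3 4 2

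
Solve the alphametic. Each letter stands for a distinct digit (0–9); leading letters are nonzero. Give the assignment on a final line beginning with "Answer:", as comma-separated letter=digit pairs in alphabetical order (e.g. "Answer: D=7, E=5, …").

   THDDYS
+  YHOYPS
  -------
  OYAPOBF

Step 1. [O] O is the leading digit of a 7-digit sum of two 6-digit numbers; the final carry is exactly 1, so O=1.
Step 2. [col 1: S + S ≡ F (mod 10)] no forcing yet in column 1 (carry-in 0); S=6 is free and consistent — try it ⇒ S=6.
Step 3. [col 1: S + S ≡ F (mod 10)] from column 1 (S=6, carry-in 0, digits 1,6 already taken and all letters distinct): F must equal 2. So F=2.
Step 4. [col 2: Y + P ≡ B (mod 10)] column 2 (Y + P ≡ B (mod 10), carry-in 1) doesn't pin P yet; pick P=0 and continue. So P=0.
Step 5. [col 2: Y + P ≡ B (mod 10)] column 2 (Y + P ≡ B (mod 10), carry-in 1) doesn't pin B yet; pick B=4 and continue. So B=4.
Step 6. [col 2: Y + P ≡ B (mod 10)] in column 2 we have Y+P≡B with carry-in 1; given P=0, B=4 and digits 0,1,2,4,6 already taken and all letters distinct, that pins Y to 3, so Y=3.
Step 7. [col 3: D + Y ≡ O (mod 10)] column 3 reads D+Y+carry(0)=O with Y=3, O=1; with digits 0,1,2,3,4,6 already taken and all letters distinct, the only value for D is 8 ⇒ D=8.
Step 8. [col 5: H + H ≡ A (mod 10)] column 5: given nothing yet, carry-in 1, and digits 0,1,2,3,4,6,8 already taken and all letters distinct, H+H≡A (mod 10) forces A=5, so A=5.
Step 9. [col 5: H + H ≡ A (mod 10)] in column 5 we have H+H≡A with carry-in 1; given A=5 and digits 0,1,2,3,4,5,6,8 already taken and all letters distinct, that pins H to 7, so H=7.
Step 10. [col 6: T + Y ≡ Y (mod 10)] column 6 reads T+Y+carry(1)=Y with Y=3; with digits 0,1,2,3,4,5,6,7,8 already taken and all letters distinct, the only value for T is 9. So T=9.

Answer: A=5, B=4, D=8, F=2, H=7, O=1, P=0, S=6, T=9, Y=3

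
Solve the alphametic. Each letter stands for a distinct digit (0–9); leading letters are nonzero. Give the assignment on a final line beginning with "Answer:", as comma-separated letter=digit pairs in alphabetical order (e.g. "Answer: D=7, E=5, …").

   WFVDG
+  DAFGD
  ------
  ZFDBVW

Step 1. [Z] Z is the leading digit of a 6-digit sum of two 5-digit numbers; the final carry is exactly 1, so Z=1.
Step 2. [col 1: G + D ≡ W (mod 10)] W=5 is one option consistent with column 1 (G + D ≡ W (mod 10), carry-in 0) — take it, so W=5.
Step 3. [col 1: G + D ≡ W (mod 10)] column 1 (G + D ≡ W (mod 10), carry-in 0) doesn't pin D yet; pick D=8 and continue ⇒ D=8.
Step 4. [col 1: G + D ≡ W (mod 10)] in column 1 we have G+D≡W with carry-in 0; given D=8, W=5 and digits 1,5,8 already taken and all letters distinct, that pins G to 7. So G=7.
Step 5. [col 2: D + G ≡ V (mod 10)] column 2 reads D+G+carry(1)=V with D=8, G=7; with digits 1,5,7,8 already taken and all letters distinct, the only value for V is 6. So V=6.
Step 6. [col 3: V + F ≡ B (mod 10)] several values work for B in column 3 (V + F ≡ B (mod 10), carry-in 1); try B=0, so B=0.
Step 7. [col 3: V + F ≡ B (mod 10)] in column 3 we have V+F≡B with carry-in 1; given V=6, B=0 and digits 0,1,5,6,7,8 already taken and all letters distinct, that pins F to 3, so F=3.
Step 8. [col 4: F + A ≡ D (mod 10)] in column 4 we have F+A≡D with carry-in 1; given F=3, D=8 and digits 0,1,3,5,6,7,8 already taken and all letters distinct, that pins A to 4. So A=4.

Answer: A=4, B=0, D=8, F=3, G=7, V=6, W=5, Z=1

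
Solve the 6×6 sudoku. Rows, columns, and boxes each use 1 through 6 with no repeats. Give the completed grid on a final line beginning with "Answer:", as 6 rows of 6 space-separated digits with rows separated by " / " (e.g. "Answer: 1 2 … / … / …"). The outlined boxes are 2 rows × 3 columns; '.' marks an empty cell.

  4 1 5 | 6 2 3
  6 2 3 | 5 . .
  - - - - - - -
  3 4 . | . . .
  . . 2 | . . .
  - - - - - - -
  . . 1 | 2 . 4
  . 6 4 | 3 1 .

Step 1. [r6c6∈{5}] nothing but 5 survives at r6c6 ⇒ r6c6=5.
Step 2. [r4c5∈{3,4,5,6}] across row 4, 3 lands solely at r4c5, so r4c5=3.
Step 3. [r4c1∈{1,5}] in col 1, 1 fits only at r4c1, so r4c1=1.
Step 4. [r4c6∈{6}] nothing but 6 survives at r4c6, so r4c6=6.
Step 5. [r5c2∈{3,5}] 3 has one home in row 5: r5c2 ⇒ r5c2=3.
Step 6. [r3c6∈{1,2}] across row 3, 2 lands solely at r3c6 ⇒ r3c6=2.
Step 7. [r3c3∈{6}] only 6 remains possible at r3c3. So r3c3=6.
Step 8. [r2c5∈{4}] only 4 remains possible at r2c5, so r2c5=4.
Step 9. [r3c5∈{5}] r3c5's peers cover all but 5, so r3c5=5.
Step 10. [r3c4∈{1}] r3c4 is down to just 1 ⇒ r3c4=1.
Step 11. [r4c2∈{5}] only 5 remains possible at r4c2, so r4c2=5.
Step 12. [r6c1∈{2}] r6c1 has the single candidate 2 ⇒ r6c1=2.
Step 13. [r4c4∈{4}] nothing but 4 survives at r4c4 ⇒ r4c4=4.
Step 14. [r5c1∈{5}] only 5 remains possible at r5c1, so r5c1=5.
Step 15. [r2c6∈{1}] r2c6's peers cover all but 1, so r2c6=1.
Step 16. [r5c5∈{6}] only 6 remains possible at r5c5. So r5c5=6.

Answer: 4 1 5 6 2 3 / 6 2 3 5 4 1 / 3 4 6 1 5 2 / 1 5 2 4 3 6 / 5 3 1 2 6 4 / 2 6 4 3 1 5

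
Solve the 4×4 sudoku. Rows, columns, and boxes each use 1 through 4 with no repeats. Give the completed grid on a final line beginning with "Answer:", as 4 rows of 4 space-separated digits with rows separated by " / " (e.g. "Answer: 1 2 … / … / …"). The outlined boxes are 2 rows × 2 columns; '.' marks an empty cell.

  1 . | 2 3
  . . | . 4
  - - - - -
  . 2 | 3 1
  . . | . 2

Step 1. [r4c2∈{1,3,4}] in row 4, 1 fits only at r4c2 ⇒ r4c2=1.
Step 2. [r4c1∈{3,4}] r4c1 is the only open cell in row 4 admitting 3. So r4c1=3.
Step 3. [r2c3∈{1}] r2c3 is down to just 1, so r2c3=1.
Step 4. [r2c1∈{2}] r2c1 has the single candidate 2 ⇒ r2c1=2.
Step 5. [r3c1∈{4}] nothing but 4 survives at r3c1. So r3c1=4.
Step 6. [r1c2∈{4}] only 4 remains possible at r1c2. So r1c2=4.
Step 7. [r4c3∈{4}] r4c3 is down to just 4, so r4c3=4.
Step 8. [r2c2∈{3}] r2c2 has the single candidate 3 ⇒ r2c2=3.

Answer: 1 4 2 3 / 2 3 1 4 / 4 2 3 1 / 3 1 4 2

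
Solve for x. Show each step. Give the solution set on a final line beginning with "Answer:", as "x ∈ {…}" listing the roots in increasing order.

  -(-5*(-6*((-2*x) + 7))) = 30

Step 1. [-(-5*(-6*((-2*x) + 7))) = 30] flip signs both sides, so neg: -5*(-6*((-2*x) + 7)) = -30.
Step 2. [-5*(-6*((-2*x) + 7)) = -30] divide by the outer -5 ⇒ div: -6*((-2*x) + 7) = 6.
Step 3. [-6*((-2*x) + 7) = 6] -6 out front; divide by -6. So div: (-2*x) + 7 = -1.
Step 4. [(-2*x) + 7 = -1] the outer +7 inverts by subtracting 7, so sub: -2*x = -8.
Step 5. [-2*x = -8] divide by the outer -2, so div: x = 4.

Answer: x ∈ {4}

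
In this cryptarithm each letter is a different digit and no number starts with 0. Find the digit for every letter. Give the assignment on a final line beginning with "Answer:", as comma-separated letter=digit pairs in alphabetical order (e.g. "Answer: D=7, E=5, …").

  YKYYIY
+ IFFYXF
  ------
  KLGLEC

Step 1. [col 1: Y + F ≡ C (mod 10)] C=9 is one option consistent with column 1 (Y + F ≡ C (mod 10), carry-in 0) — take it ⇒ C=9.
Step 2. [col 1: Y + F ≡ C (mod 10)] F=3 is one option consistent with column 1 (Y + F ≡ C (mod 10), carry-in 0) — take it ⇒ F=3.
Step 3. [col 1: Y + F ≡ C (mod 10)] column 1 reads Y+F+carry(0)=C with F=3, C=9; with digits 3,9 already taken and all letters distinct, the only value for Y is 6, so Y=6.
Step 4. [col 2: I + X ≡ E (mod 10)] no forcing yet in column 2 (carry-in 0); I=1 is free and consistent — try it ⇒ I=1.
Step 5. [col 2: I + X ≡ E (mod 10)] E=5 is one option consistent with column 2 (I + X ≡ E (mod 10), carry-in 0) — take it, so E=5.
Step 6. [col 2: I + X ≡ E (mod 10)] column 2: given I=1, E=5, carry-in 0, and digits 1,3,5,6,9 already taken and all letters distinct, I+X≡E (mod 10) forces X=4, so X=4.
Step 7. [col 3: Y + Y ≡ L (mod 10)] from column 3 (Y=6, carry-in 0, digits 1,3,4,5,6,9 already taken and all letters distinct): L must equal 2. So L=2.
Step 8. [col 4: Y + F ≡ G (mod 10)] column 4: given Y=6, F=3, carry-in 1, and digits 1,2,3,4,5,6,9 already taken and all letters distinct, Y+F≡G (mod 10) forces G=0. So G=0.
Step 9. [col 5: K + F ≡ L (mod 10)] column 5 reads K+F+carry(1)=L with F=3, L=2; with digits 0,1,2,3,4,5,6,9 already taken and all letters distinct, the only value for K is 8. So K=8.

Answer: C=9, E=5, F=3, G=0, I=1, K=8, L=2, X=4, Y=6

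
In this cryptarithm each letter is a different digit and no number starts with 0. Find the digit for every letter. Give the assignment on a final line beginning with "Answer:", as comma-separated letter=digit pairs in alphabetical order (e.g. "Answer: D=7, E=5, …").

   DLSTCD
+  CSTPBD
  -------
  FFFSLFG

Step 1. [F] the sum has 7 digits but both addends have 6; that extra leading digit F is the final carry, namely 1. So F=1.
Step 2. [col 1: D + D ≡ G (mod 10)] no forcing yet in column 1 (carry-in 0); G=6 is free and consistent — try it, so G=6.
Step 3. [col 1: D + D ≡ G (mod 10)] column 1 (D + D ≡ G (mod 10), carry-in 0) doesn't pin D yet; pick D=3 and continue, so D=3.
Step 4. [col 2: C + B ≡ F (mod 10)] several values work for C in column 2 (C + B ≡ F (mod 10), carry-in 0); try C=7, so C=7.
Step 5. [col 2: C + B ≡ F (mod 10)] column 2: given C=7, F=1, carry-in 0, and digits 1,3,6,7 already taken and all letters distinct, C+B≡F (mod 10) forces B=4. So B=4.
Step 6. [col 3: T + P ≡ L (mod 10)] column 3 (T + P ≡ L (mod 10), carry-in 1) doesn't pin L yet; pick L=9 and continue, so L=9.
Step 7. [col 3: T + P ≡ L (mod 10)] column 3 (T + P ≡ L (mod 10), carry-in 1) doesn't pin T yet; pick T=0 and continue. So T=0.
Step 8. [col 3: T + P ≡ L (mod 10)] in column 3 we have T+P≡L with carry-in 1; given T=0, L=9 and digits 0,1,3,4,6,7,9 already taken and all letters distinct, that pins P to 8. So P=8.
Step 9. [col 4: S + T ≡ S (mod 10)] several values work for S in column 4 (S + T ≡ S (mod 10), carry-in 0); try S=2, so S=2.

Answer: B=4, C=7, D=3, F=1, G=6, L=9, P=8, S=2, T=0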